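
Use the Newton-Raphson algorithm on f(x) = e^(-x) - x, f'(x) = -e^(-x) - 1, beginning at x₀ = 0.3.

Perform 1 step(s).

f(x) = e^(-x) - x
f'(x) = -e^(-x) - 1
x₀ = 0.3

Newton-Raphson formula: x_{n+1} = x_n - f(x_n)/f'(x_n)

Iteration 1:
  f(0.300000) = 0.440818
  f'(0.300000) = -1.740818
  x_1 = 0.300000 - 0.440818/(-1.740818) = 0.553225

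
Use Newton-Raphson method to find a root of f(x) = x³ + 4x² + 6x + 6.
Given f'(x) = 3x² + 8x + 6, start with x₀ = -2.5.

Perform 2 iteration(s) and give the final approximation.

f(x) = x³ + 4x² + 6x + 6
f'(x) = 3x² + 8x + 6
x₀ = -2.5

Newton-Raphson formula: x_{n+1} = x_n - f(x_n)/f'(x_n)

Iteration 1:
  f(-2.500000) = 0.375000
  f'(-2.500000) = 4.750000
  x_1 = -2.500000 - 0.375000/4.750000 = -2.578947
Iteration 2:
  f(-2.578947) = -0.022306
  f'(-2.578947) = 5.321330
  x_2 = -2.578947 - (-0.022306)/5.321330 = -2.574755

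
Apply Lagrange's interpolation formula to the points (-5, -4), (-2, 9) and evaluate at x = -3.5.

Lagrange interpolation formula:
P(x) = Σ yᵢ × Lᵢ(x)
where Lᵢ(x) = Π_{j≠i} (x - xⱼ)/(xᵢ - xⱼ)

L_0(-3.5) = (-3.5 - (-2))/(-5 - (-2)) = 0.500000
L_1(-3.5) = (-3.5 - (-5))/(-2 - (-5)) = 0.500000

P(-3.5) = (-4)×L_0(-3.5) + 9×L_1(-3.5)
P(-3.5) = 2.500000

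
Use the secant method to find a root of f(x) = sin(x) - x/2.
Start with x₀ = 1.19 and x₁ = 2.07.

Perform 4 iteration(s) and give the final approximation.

f(x) = sin(x) - x/2
x₀ = 1.19, x₁ = 2.07

Secant formula: x_{n+1} = x_n - f(x_n)(x_n - x_{n-1})/(f(x_n) - f(x_{n-1}))

Iteration 1:
  f(1.190000) = 0.333369
  f(2.070000) = -0.157036
  x_2 = 2.070000 - (-0.157036)×(2.070000 - 1.190000)/(-0.157036 - 0.333369)
       = 1.788209
Iteration 2:
  f(2.070000) = -0.157036
  f(1.788209) = 0.082354
  x_3 = 1.788209 - 0.082354×(1.788209 - 2.070000)/(0.082354 - (-0.157036))
       = 1.885150
Iteration 3:
  f(1.788209) = 0.082354
  f(1.885150) = 0.008421
  x_4 = 1.885150 - 0.008421×(1.885150 - 1.788209)/(0.008421 - 0.082354)
       = 1.896192
Iteration 4:
  f(1.885150) = 0.008421
  f(1.896192) = -0.000572
  x_5 = 1.896192 - (-0.000572)×(1.896192 - 1.885150)/(-0.000572 - 0.008421)
       = 1.895490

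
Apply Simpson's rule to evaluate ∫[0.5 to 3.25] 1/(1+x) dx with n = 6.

f(x) = 1/(1+x)
a = 0.5, b = 3.25, n = 6
h = (b - a)/n = 0.458333

Simpson's rule: (h/3)[f(x₀) + 4f(x₁) + 2f(x₂) + ... + f(xₙ)]

x_0 = 0.5000, f(x_0) = 0.666667, coefficient = 1
x_1 = 0.9583, f(x_1) = 0.510638, coefficient = 4
x_2 = 1.4167, f(x_2) = 0.413793, coefficient = 2
x_3 = 1.8750, f(x_3) = 0.347826, coefficient = 4
x_4 = 2.3333, f(x_4) = 0.300000, coefficient = 2
x_5 = 2.7917, f(x_5) = 0.263736, coefficient = 4
x_6 = 3.2500, f(x_6) = 0.235294, coefficient = 1

I ≈ (0.458333/3) × 6.818350 = 1.041692
Exact value: 1.041454
Error: 0.000238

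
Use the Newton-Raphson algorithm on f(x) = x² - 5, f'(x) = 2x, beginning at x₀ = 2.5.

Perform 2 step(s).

f(x) = x² - 5
f'(x) = 2x
x₀ = 2.5

Newton-Raphson formula: x_{n+1} = x_n - f(x_n)/f'(x_n)

Iteration 1:
  f(2.500000) = 1.250000
  f'(2.500000) = 5.000000
  x_1 = 2.500000 - 1.250000/5.000000 = 2.250000
Iteration 2:
  f(2.250000) = 0.062500
  f'(2.250000) = 4.500000
  x_2 = 2.250000 - 0.062500/4.500000 = 2.236111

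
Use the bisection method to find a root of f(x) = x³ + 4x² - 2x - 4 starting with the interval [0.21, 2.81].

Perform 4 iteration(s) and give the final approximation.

f(x) = x³ + 4x² - 2x - 4
Initial interval: [0.21, 2.81]

Iteration 1:
  c_1 = (0.210000 + 2.810000)/2 = 1.510000
  f(c_1) = f(1.510000) = 5.543351
  f(a) × f(c) < 0, new interval: [0.210000, 1.510000]
Iteration 2:
  c_2 = (0.210000 + 1.510000)/2 = 0.860000
  f(c_2) = f(0.860000) = -2.125544
  f(a) × f(c) ≥ 0, new interval: [0.860000, 1.510000]
Iteration 3:
  c_3 = (0.860000 + 1.510000)/2 = 1.185000
  f(c_3) = f(1.185000) = 0.910907
  f(a) × f(c) < 0, new interval: [0.860000, 1.185000]
Iteration 4:
  c_4 = (0.860000 + 1.185000)/2 = 1.022500
  f(c_4) = f(1.022500) = -0.793945
  f(a) × f(c) ≥ 0, new interval: [1.022500, 1.185000]

After 4 iteration(s), the approximation is c_4 = 1.022500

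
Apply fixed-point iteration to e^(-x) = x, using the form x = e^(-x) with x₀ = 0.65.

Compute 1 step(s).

Equation: e^(-x) = x
Fixed-point form: x = e^(-x)
x₀ = 0.65

x_1 = g(0.650000) = 0.522046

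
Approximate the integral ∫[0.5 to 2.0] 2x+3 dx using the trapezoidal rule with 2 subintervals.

f(x) = 2x+3
a = 0.5, b = 2.0, n = 2
h = (b - a)/n = 0.750000

Trapezoidal rule: (h/2)[f(x₀) + 2f(x₁) + 2f(x₂) + ... + f(xₙ)]

x_0 = 0.5000, f(x_0) = 4.000000, coefficient = 1
x_1 = 1.2500, f(x_1) = 5.500000, coefficient = 2
x_2 = 2.0000, f(x_2) = 7.000000, coefficient = 1

I ≈ (0.750000/2) × 22.000000 = 8.250000
Exact value: 8.250000
Error: 0.000000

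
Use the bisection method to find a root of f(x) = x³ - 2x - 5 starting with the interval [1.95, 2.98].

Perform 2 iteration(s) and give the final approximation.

f(x) = x³ - 2x - 5
Initial interval: [1.95, 2.98]

Iteration 1:
  c_1 = (1.950000 + 2.980000)/2 = 2.465000
  f(c_1) = f(2.465000) = 5.047895
  f(a) × f(c) < 0, new interval: [1.950000, 2.465000]
Iteration 2:
  c_2 = (1.950000 + 2.465000)/2 = 2.207500
  f(c_2) = f(2.207500) = 1.342272
  f(a) × f(c) < 0, new interval: [1.950000, 2.207500]

After 2 iteration(s), the approximation is c_2 = 2.207500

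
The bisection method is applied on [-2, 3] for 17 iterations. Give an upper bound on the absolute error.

Bisection error bound: |error| ≤ (b-a)/2^n
|error| ≤ (3 - (-2))/2^17 = 5/2^17
|error| ≤ 0.0000381470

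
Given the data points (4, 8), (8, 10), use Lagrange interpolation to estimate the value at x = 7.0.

Lagrange interpolation formula:
P(x) = Σ yᵢ × Lᵢ(x)
where Lᵢ(x) = Π_{j≠i} (x - xⱼ)/(xᵢ - xⱼ)

L_0(7.0) = (7.0 - 8)/(4 - 8) = 0.250000
L_1(7.0) = (7.0 - 4)/(8 - 4) = 0.750000

P(7.0) = 8×L_0(7.0) + 10×L_1(7.0)
P(7.0) = 9.500000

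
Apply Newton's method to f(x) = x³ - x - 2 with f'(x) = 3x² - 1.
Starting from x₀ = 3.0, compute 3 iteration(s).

f(x) = x³ - x - 2
f'(x) = 3x² - 1
x₀ = 3.0

Newton-Raphson formula: x_{n+1} = x_n - f(x_n)/f'(x_n)

Iteration 1:
  f(3.000000) = 22.000000
  f'(3.000000) = 26.000000
  x_1 = 3.000000 - 22.000000/26.000000 = 2.153846
Iteration 2:
  f(2.153846) = 5.837961
  f'(2.153846) = 12.917160
  x_2 = 2.153846 - 5.837961/12.917160 = 1.701892
Iteration 3:
  f(1.701892) = 1.227532
  f'(1.701892) = 7.689312
  x_3 = 1.701892 - 1.227532/7.689312 = 1.542251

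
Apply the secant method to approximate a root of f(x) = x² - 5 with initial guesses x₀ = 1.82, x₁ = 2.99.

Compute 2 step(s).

f(x) = x² - 5
x₀ = 1.82, x₁ = 2.99

Secant formula: x_{n+1} = x_n - f(x_n)(x_n - x_{n-1})/(f(x_n) - f(x_{n-1}))

Iteration 1:
  f(1.820000) = -1.687600
  f(2.990000) = 3.940100
  x_2 = 2.990000 - 3.940100×(2.990000 - 1.820000)/(3.940100 - (-1.687600))
       = 2.170852
Iteration 2:
  f(2.990000) = 3.940100
  f(2.170852) = -0.287400
  x_3 = 2.170852 - (-0.287400)×(2.170852 - 2.990000)/(-0.287400 - 3.940100)
       = 2.226541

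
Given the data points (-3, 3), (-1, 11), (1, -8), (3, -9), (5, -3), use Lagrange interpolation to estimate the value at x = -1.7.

Lagrange interpolation formula:
P(x) = Σ yᵢ × Lᵢ(x)
where Lᵢ(x) = Π_{j≠i} (x - xⱼ)/(xᵢ - xⱼ)

L_0(-1.7) = (-1.7 - (-1))/(-3 - (-1)) × (-1.7 - 1)/(-3 - 1) × (-1.7 - 3)/(-3 - 3) × (-1.7 - 5)/(-3 - 5) = 0.154990
L_1(-1.7) = (-1.7 - (-3))/(-1 - (-3)) × (-1.7 - 1)/(-1 - 1) × (-1.7 - 3)/(-1 - 3) × (-1.7 - 5)/(-1 - 5) = 1.151353
L_2(-1.7) = (-1.7 - (-3))/(1 - (-3)) × (-1.7 - (-1))/(1 - (-1)) × (-1.7 - 3)/(1 - 3) × (-1.7 - 5)/(1 - 5) = -0.447748
L_3(-1.7) = (-1.7 - (-3))/(3 - (-3)) × (-1.7 - (-1))/(3 - (-1)) × (-1.7 - 1)/(3 - 1) × (-1.7 - 5)/(3 - 5) = 0.171478
L_4(-1.7) = (-1.7 - (-3))/(5 - (-3)) × (-1.7 - (-1))/(5 - (-1)) × (-1.7 - 1)/(5 - 1) × (-1.7 - 3)/(5 - 3) = -0.030073

P(-1.7) = 3×L_0(-1.7) + 11×L_1(-1.7) + (-8)×L_2(-1.7) + (-9)×L_3(-1.7) + (-3)×L_4(-1.7)
P(-1.7) = 15.258756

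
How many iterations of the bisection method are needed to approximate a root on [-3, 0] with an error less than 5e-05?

We need (b-a)/2^n ≤ 5e-05
(0 - (-3))/2^n ≤ 5e-05
3/2^n ≤ 5e-05
2^n ≥ 60000
n ≥ log₂(60000) = 15.87
n ≥ 16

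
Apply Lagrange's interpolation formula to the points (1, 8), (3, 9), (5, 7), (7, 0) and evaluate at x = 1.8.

Lagrange interpolation formula:
P(x) = Σ yᵢ × Lᵢ(x)
where Lᵢ(x) = Π_{j≠i} (x - xⱼ)/(xᵢ - xⱼ)

L_0(1.8) = (1.8 - 3)/(1 - 3) × (1.8 - 5)/(1 - 5) × (1.8 - 7)/(1 - 7) = 0.416000
L_1(1.8) = (1.8 - 1)/(3 - 1) × (1.8 - 5)/(3 - 5) × (1.8 - 7)/(3 - 7) = 0.832000
L_2(1.8) = (1.8 - 1)/(5 - 1) × (1.8 - 3)/(5 - 3) × (1.8 - 7)/(5 - 7) = -0.312000
L_3(1.8) = (1.8 - 1)/(7 - 1) × (1.8 - 3)/(7 - 3) × (1.8 - 5)/(7 - 5) = 0.064000

P(1.8) = 8×L_0(1.8) + 9×L_1(1.8) + 7×L_2(1.8) + 0×L_3(1.8)
P(1.8) = 8.632000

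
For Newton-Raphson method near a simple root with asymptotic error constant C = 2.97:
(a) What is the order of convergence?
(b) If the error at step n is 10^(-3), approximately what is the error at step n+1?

(a) Newton-Raphson has quadratic (order 2) convergence near simple roots.
    This means |e_{n+1}| ≈ C|e_n|².

(b) With |e_n| = 10^(-3) and C = 2.97:
    |e_{n+1}| ≈ 2.97 × (10^(-3))² = 2.97 × 10^(-6)

(a) 2 (quadratic); (b) |e_{n+1}| ≈ 2.970e-06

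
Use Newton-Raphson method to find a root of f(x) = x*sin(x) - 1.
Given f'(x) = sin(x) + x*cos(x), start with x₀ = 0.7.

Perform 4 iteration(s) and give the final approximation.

f(x) = x*sin(x) - 1
f'(x) = sin(x) + x*cos(x)
x₀ = 0.7

Newton-Raphson formula: x_{n+1} = x_n - f(x_n)/f'(x_n)

Iteration 1:
  f(0.700000) = -0.549048
  f'(0.700000) = 1.179607
  x_1 = 0.700000 - (-0.549048)/1.179607 = 1.165450
Iteration 2:
  f(1.165450) = 0.071008
  f'(1.165450) = 1.378546
  x_2 = 1.165450 - 0.071008/1.378546 = 1.113940
Iteration 3:
  f(1.113940) = -0.000301
  f'(1.113940) = 1.388835
  x_3 = 1.113940 - (-0.000301)/1.388835 = 1.114157
Iteration 4:
  f(1.114157) = 0.000000
  f'(1.114157) = 1.388809
  x_4 = 1.114157 - 0.000000/1.388809 = 1.114157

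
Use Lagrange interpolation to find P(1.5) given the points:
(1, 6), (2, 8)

Lagrange interpolation formula:
P(x) = Σ yᵢ × Lᵢ(x)
where Lᵢ(x) = Π_{j≠i} (x - xⱼ)/(xᵢ - xⱼ)

L_0(1.5) = (1.5 - 2)/(1 - 2) = 0.500000
L_1(1.5) = (1.5 - 1)/(2 - 1) = 0.500000

P(1.5) = 6×L_0(1.5) + 8×L_1(1.5)
P(1.5) = 7.000000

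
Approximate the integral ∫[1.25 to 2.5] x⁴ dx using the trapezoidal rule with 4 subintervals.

f(x) = x⁴
a = 1.25, b = 2.5, n = 4
h = (b - a)/n = 0.312500

Trapezoidal rule: (h/2)[f(x₀) + 2f(x₁) + 2f(x₂) + ... + f(xₙ)]

x_0 = 1.2500, f(x_0) = 2.441406, coefficient = 1
x_1 = 1.5625, f(x_1) = 5.960464, coefficient = 2
x_2 = 1.8750, f(x_2) = 12.359619, coefficient = 2
x_3 = 2.1875, f(x_3) = 22.897720, coefficient = 2
x_4 = 2.5000, f(x_4) = 39.062500, coefficient = 1

I ≈ (0.312500/2) × 123.939514 = 19.365549
Exact value: 18.920898
Error: 0.444651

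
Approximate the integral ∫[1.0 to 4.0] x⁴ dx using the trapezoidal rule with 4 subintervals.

f(x) = x⁴
a = 1.0, b = 4.0, n = 4
h = (b - a)/n = 0.750000

Trapezoidal rule: (h/2)[f(x₀) + 2f(x₁) + 2f(x₂) + ... + f(xₙ)]

x_0 = 1.0000, f(x_0) = 1.000000, coefficient = 1
x_1 = 1.7500, f(x_1) = 9.378906, coefficient = 2
x_2 = 2.5000, f(x_2) = 39.062500, coefficient = 2
x_3 = 3.2500, f(x_3) = 111.566406, coefficient = 2
x_4 = 4.0000, f(x_4) = 256.000000, coefficient = 1

I ≈ (0.750000/2) × 577.015625 = 216.380859
Exact value: 204.600000
Error: 11.780859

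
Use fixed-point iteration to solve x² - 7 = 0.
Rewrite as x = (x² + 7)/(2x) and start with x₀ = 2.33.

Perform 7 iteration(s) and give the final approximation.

Equation: x² - 7 = 0
Fixed-point form: x = (x² + 7)/(2x)
x₀ = 2.33

x_1 = g(2.330000) = 2.667146
x_2 = g(2.667146) = 2.645837
x_3 = g(2.645837) = 2.645751
x_4 = g(2.645751) = 2.645751
x_5 = g(2.645751) = 2.645751
x_6 = g(2.645751) = 2.645751
x_7 = g(2.645751) = 2.645751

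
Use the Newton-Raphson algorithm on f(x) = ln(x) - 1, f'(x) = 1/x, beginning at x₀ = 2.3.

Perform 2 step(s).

f(x) = ln(x) - 1
f'(x) = 1/x
x₀ = 2.3

Newton-Raphson formula: x_{n+1} = x_n - f(x_n)/f'(x_n)

Iteration 1:
  f(2.300000) = -0.167091
  f'(2.300000) = 0.434783
  x_1 = 2.300000 - (-0.167091)/0.434783 = 2.684309
Iteration 2:
  f(2.684309) = -0.012577
  f'(2.684309) = 0.372535
  x_2 = 2.684309 - (-0.012577)/0.372535 = 2.718069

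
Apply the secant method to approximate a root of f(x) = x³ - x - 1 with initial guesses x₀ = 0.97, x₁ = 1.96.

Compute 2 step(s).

f(x) = x³ - x - 1
x₀ = 0.97, x₁ = 1.96

Secant formula: x_{n+1} = x_n - f(x_n)(x_n - x_{n-1})/(f(x_n) - f(x_{n-1}))

Iteration 1:
  f(0.970000) = -1.057327
  f(1.960000) = 4.569536
  x_2 = 1.960000 - 4.569536×(1.960000 - 0.970000)/(4.569536 - (-1.057327))
       = 1.156028
Iteration 2:
  f(1.960000) = 4.569536
  f(1.156028) = -0.611112
  x_3 = 1.156028 - (-0.611112)×(1.156028 - 1.960000)/(-0.611112 - 4.569536)
       = 1.250865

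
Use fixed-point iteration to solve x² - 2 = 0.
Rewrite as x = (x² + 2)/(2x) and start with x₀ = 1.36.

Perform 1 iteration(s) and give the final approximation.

Equation: x² - 2 = 0
Fixed-point form: x = (x² + 2)/(2x)
x₀ = 1.36

x_1 = g(1.360000) = 1.415294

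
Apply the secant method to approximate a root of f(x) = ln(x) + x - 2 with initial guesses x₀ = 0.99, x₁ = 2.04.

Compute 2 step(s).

f(x) = ln(x) + x - 2
x₀ = 0.99, x₁ = 2.04

Secant formula: x_{n+1} = x_n - f(x_n)(x_n - x_{n-1})/(f(x_n) - f(x_{n-1}))

Iteration 1:
  f(0.990000) = -1.020050
  f(2.040000) = 0.752950
  x_2 = 2.040000 - 0.752950×(2.040000 - 0.990000)/(0.752950 - (-1.020050))
       = 1.594091
Iteration 2:
  f(2.040000) = 0.752950
  f(1.594091) = 0.060394
  x_3 = 1.594091 - 0.060394×(1.594091 - 2.040000)/(0.060394 - 0.752950)
       = 1.555205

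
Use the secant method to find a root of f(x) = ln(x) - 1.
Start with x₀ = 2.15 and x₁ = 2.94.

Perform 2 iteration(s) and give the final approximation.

f(x) = ln(x) - 1
x₀ = 2.15, x₁ = 2.94

Secant formula: x_{n+1} = x_n - f(x_n)(x_n - x_{n-1})/(f(x_n) - f(x_{n-1}))

Iteration 1:
  f(2.150000) = -0.234532
  f(2.940000) = 0.078410
  x_2 = 2.940000 - 0.078410×(2.940000 - 2.150000)/(0.078410 - (-0.234532))
       = 2.742060
Iteration 2:
  f(2.940000) = 0.078410
  f(2.742060) = 0.008710
  x_3 = 2.742060 - 0.008710×(2.742060 - 2.940000)/(0.008710 - 0.078410)
       = 2.717326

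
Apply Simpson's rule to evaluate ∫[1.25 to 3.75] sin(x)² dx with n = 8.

f(x) = sin(x)²
a = 1.25, b = 3.75, n = 8
h = (b - a)/n = 0.312500

Simpson's rule: (h/3)[f(x₀) + 4f(x₁) + 2f(x₂) + ... + f(xₙ)]

x_0 = 1.2500, f(x_0) = 0.900572, coefficient = 1
x_1 = 1.5625, f(x_1) = 0.999931, coefficient = 4
x_2 = 1.8750, f(x_2) = 0.910280, coefficient = 2
x_3 = 2.1875, f(x_3) = 0.665512, coefficient = 4
x_4 = 2.5000, f(x_4) = 0.358169, coefficient = 2
x_5 = 2.8125, f(x_5) = 0.104448, coefficient = 4
x_6 = 3.1250, f(x_6) = 0.000275, coefficient = 2
x_7 = 3.4375, f(x_7) = 0.085035, coefficient = 4
x_8 = 3.7500, f(x_8) = 0.326682, coefficient = 1

I ≈ (0.312500/3) × 11.184409 = 1.165043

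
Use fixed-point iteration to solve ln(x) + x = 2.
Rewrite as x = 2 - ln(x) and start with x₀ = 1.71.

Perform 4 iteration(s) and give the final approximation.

Equation: ln(x) + x = 2
Fixed-point form: x = 2 - ln(x)
x₀ = 1.71

x_1 = g(1.710000) = 1.463507
x_2 = g(1.463507) = 1.619165
x_3 = g(1.619165) = 1.518090
x_4 = g(1.518090) = 1.582547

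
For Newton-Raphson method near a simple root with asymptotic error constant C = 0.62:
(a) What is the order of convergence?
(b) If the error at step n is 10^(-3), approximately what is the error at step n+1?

(a) Newton-Raphson has quadratic (order 2) convergence near simple roots.
    This means |e_{n+1}| ≈ C|e_n|².

(b) With |e_n| = 10^(-3) and C = 0.62:
    |e_{n+1}| ≈ 0.62 × (10^(-3))² = 0.62 × 10^(-6)

(a) 2 (quadratic); (b) |e_{n+1}| ≈ 6.200e-07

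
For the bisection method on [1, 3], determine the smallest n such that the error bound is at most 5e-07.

We need (b-a)/2^n ≤ 5e-07
(3 - 1)/2^n ≤ 5e-07
2/2^n ≤ 5e-07
2^n ≥ 4000000
n ≥ log₂(4000000) = 21.93
n ≥ 22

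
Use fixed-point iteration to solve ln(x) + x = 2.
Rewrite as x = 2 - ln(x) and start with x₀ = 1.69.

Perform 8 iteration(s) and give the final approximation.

Equation: ln(x) + x = 2
Fixed-point form: x = 2 - ln(x)
x₀ = 1.69

x_1 = g(1.690000) = 1.475271
x_2 = g(1.475271) = 1.611158
x_3 = g(1.611158) = 1.523047
x_4 = g(1.523047) = 1.579287
x_5 = g(1.579287) = 1.543026
x_6 = g(1.543026) = 1.566254
x_7 = g(1.566254) = 1.551313
x_8 = g(1.551313) = 1.560898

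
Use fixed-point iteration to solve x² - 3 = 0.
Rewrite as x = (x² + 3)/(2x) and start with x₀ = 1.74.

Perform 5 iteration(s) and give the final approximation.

Equation: x² - 3 = 0
Fixed-point form: x = (x² + 3)/(2x)
x₀ = 1.74

x_1 = g(1.740000) = 1.732069
x_2 = g(1.732069) = 1.732051
x_3 = g(1.732051) = 1.732051
x_4 = g(1.732051) = 1.732051
x_5 = g(1.732051) = 1.732051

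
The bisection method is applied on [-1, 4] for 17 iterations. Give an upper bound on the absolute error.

Bisection error bound: |error| ≤ (b-a)/2^n
|error| ≤ (4 - (-1))/2^17 = 5/2^17
|error| ≤ 0.0000381470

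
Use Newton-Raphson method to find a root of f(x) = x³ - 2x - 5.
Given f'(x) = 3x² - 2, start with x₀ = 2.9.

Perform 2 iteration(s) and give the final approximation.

f(x) = x³ - 2x - 5
f'(x) = 3x² - 2
x₀ = 2.9

Newton-Raphson formula: x_{n+1} = x_n - f(x_n)/f'(x_n)

Iteration 1:
  f(2.900000) = 13.589000
  f'(2.900000) = 23.230000
  x_1 = 2.900000 - 13.589000/23.230000 = 2.315024
Iteration 2:
  f(2.315024) = 2.776939
  f'(2.315024) = 14.078004
  x_2 = 2.315024 - 2.776939/14.078004 = 2.117770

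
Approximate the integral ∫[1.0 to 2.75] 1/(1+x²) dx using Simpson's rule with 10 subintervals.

f(x) = 1/(1+x²)
a = 1.0, b = 2.75, n = 10
h = (b - a)/n = 0.175000

Simpson's rule: (h/3)[f(x₀) + 4f(x₁) + 2f(x₂) + ... + f(xₙ)]

x_0 = 1.0000, f(x_0) = 0.500000, coefficient = 1
x_1 = 1.1750, f(x_1) = 0.420058, coefficient = 4
x_2 = 1.3500, f(x_2) = 0.354296, coefficient = 2
x_3 = 1.5250, f(x_3) = 0.300695, coefficient = 4
x_4 = 1.7000, f(x_4) = 0.257069, coefficient = 2
x_5 = 1.8750, f(x_5) = 0.221453, coefficient = 4
x_6 = 2.0500, f(x_6) = 0.192215, coefficient = 2
x_7 = 2.2250, f(x_7) = 0.168050, coefficient = 4
x_8 = 2.4000, f(x_8) = 0.147929, coefficient = 2
x_9 = 2.5750, f(x_9) = 0.131051, coefficient = 4
x_10 = 2.7500, f(x_10) = 0.116788, coefficient = 1

I ≈ (0.175000/3) × 7.485035 = 0.436627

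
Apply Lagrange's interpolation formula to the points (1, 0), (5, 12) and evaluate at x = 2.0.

Lagrange interpolation formula:
P(x) = Σ yᵢ × Lᵢ(x)
where Lᵢ(x) = Π_{j≠i} (x - xⱼ)/(xᵢ - xⱼ)

L_0(2.0) = (2.0 - 5)/(1 - 5) = 0.750000
L_1(2.0) = (2.0 - 1)/(5 - 1) = 0.250000

P(2.0) = 0×L_0(2.0) + 12×L_1(2.0)
P(2.0) = 3.000000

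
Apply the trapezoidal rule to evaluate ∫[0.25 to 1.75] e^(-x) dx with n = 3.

f(x) = e^(-x)
a = 0.25, b = 1.75, n = 3
h = (b - a)/n = 0.500000

Trapezoidal rule: (h/2)[f(x₀) + 2f(x₁) + 2f(x₂) + ... + f(xₙ)]

x_0 = 0.2500, f(x_0) = 0.778801, coefficient = 1
x_1 = 0.7500, f(x_1) = 0.472367, coefficient = 2
x_2 = 1.2500, f(x_2) = 0.286505, coefficient = 2
x_3 = 1.7500, f(x_3) = 0.173774, coefficient = 1

I ≈ (0.500000/2) × 2.470317 = 0.617579
Exact value: 0.605027
Error: 0.012553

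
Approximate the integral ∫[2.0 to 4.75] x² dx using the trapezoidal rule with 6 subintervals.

f(x) = x²
a = 2.0, b = 4.75, n = 6
h = (b - a)/n = 0.458333

Trapezoidal rule: (h/2)[f(x₀) + 2f(x₁) + 2f(x₂) + ... + f(xₙ)]

x_0 = 2.0000, f(x_0) = 4.000000, coefficient = 1
x_1 = 2.4583, f(x_1) = 6.043403, coefficient = 2
x_2 = 2.9167, f(x_2) = 8.506944, coefficient = 2
x_3 = 3.3750, f(x_3) = 11.390625, coefficient = 2
x_4 = 3.8333, f(x_4) = 14.694444, coefficient = 2
x_5 = 4.2917, f(x_5) = 18.418403, coefficient = 2
x_6 = 4.7500, f(x_6) = 22.562500, coefficient = 1

I ≈ (0.458333/2) × 144.670139 = 33.153573
Exact value: 33.057292
Error: 0.096282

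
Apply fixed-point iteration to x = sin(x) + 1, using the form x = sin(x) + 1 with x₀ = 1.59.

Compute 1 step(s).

Equation: x = sin(x) + 1
Fixed-point form: x = sin(x) + 1
x₀ = 1.59

x_1 = g(1.590000) = 1.999816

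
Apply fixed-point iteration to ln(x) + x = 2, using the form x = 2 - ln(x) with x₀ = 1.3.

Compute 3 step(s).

Equation: ln(x) + x = 2
Fixed-point form: x = 2 - ln(x)
x₀ = 1.3

x_1 = g(1.300000) = 1.737636
x_2 = g(1.737636) = 1.447475
x_3 = g(1.447475) = 1.630180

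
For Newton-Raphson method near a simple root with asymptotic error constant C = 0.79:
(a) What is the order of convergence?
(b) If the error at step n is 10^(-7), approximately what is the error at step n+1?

(a) Newton-Raphson has quadratic (order 2) convergence near simple roots.
    This means |e_{n+1}| ≈ C|e_n|².

(b) With |e_n| = 10^(-7) and C = 0.79:
    |e_{n+1}| ≈ 0.79 × (10^(-7))² = 0.79 × 10^(-14)

(a) 2 (quadratic); (b) |e_{n+1}| ≈ 7.900e-15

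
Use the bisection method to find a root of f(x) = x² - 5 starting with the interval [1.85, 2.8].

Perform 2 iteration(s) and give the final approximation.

f(x) = x² - 5
Initial interval: [1.85, 2.8]

Iteration 1:
  c_1 = (1.850000 + 2.800000)/2 = 2.325000
  f(c_1) = f(2.325000) = 0.405625
  f(a) × f(c) < 0, new interval: [1.850000, 2.325000]
Iteration 2:
  c_2 = (1.850000 + 2.325000)/2 = 2.087500
  f(c_2) = f(2.087500) = -0.642344
  f(a) × f(c) ≥ 0, new interval: [2.087500, 2.325000]

After 2 iteration(s), the approximation is c_2 = 2.087500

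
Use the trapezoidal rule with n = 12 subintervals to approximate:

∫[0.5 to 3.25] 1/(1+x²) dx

f(x) = 1/(1+x²)
a = 0.5, b = 3.25, n = 12
h = (b - a)/n = 0.229167

Trapezoidal rule: (h/2)[f(x₀) + 2f(x₁) + 2f(x₂) + ... + f(xₙ)]

x_0 = 0.5000, f(x_0) = 0.800000, coefficient = 1
x_1 = 0.7292, f(x_1) = 0.652876, coefficient = 2
x_2 = 0.9583, f(x_2) = 0.521267, coefficient = 2
x_3 = 1.1875, f(x_3) = 0.414911, coefficient = 2
x_4 = 1.4167, f(x_4) = 0.332564, coefficient = 2
x_5 = 1.6458, f(x_5) = 0.269631, coefficient = 2
x_6 = 1.8750, f(x_6) = 0.221453, coefficient = 2
x_7 = 2.1042, f(x_7) = 0.184246, coefficient = 2
x_8 = 2.3333, f(x_8) = 0.155172, coefficient = 2
x_9 = 2.5625, f(x_9) = 0.132163, coefficient = 2
x_10 = 2.7917, f(x_10) = 0.113722, coefficient = 2
x_11 = 3.0208, f(x_11) = 0.098761, coefficient = 2
x_12 = 3.2500, f(x_12) = 0.086486, coefficient = 1

I ≈ (0.229167/2) × 7.080020 = 0.811252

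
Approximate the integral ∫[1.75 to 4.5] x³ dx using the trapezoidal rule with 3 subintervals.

f(x) = x³
a = 1.75, b = 4.5, n = 3
h = (b - a)/n = 0.916667

Trapezoidal rule: (h/2)[f(x₀) + 2f(x₁) + 2f(x₂) + ... + f(xₙ)]

x_0 = 1.7500, f(x_0) = 5.359375, coefficient = 1
x_1 = 2.6667, f(x_1) = 18.962963, coefficient = 2
x_2 = 3.5833, f(x_2) = 46.010995, coefficient = 2
x_3 = 4.5000, f(x_3) = 91.125000, coefficient = 1

I ≈ (0.916667/2) × 226.432292 = 103.781467
Exact value: 100.170898
Error: 3.610569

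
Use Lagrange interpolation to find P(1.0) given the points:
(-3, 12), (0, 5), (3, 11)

Lagrange interpolation formula:
P(x) = Σ yᵢ × Lᵢ(x)
where Lᵢ(x) = Π_{j≠i} (x - xⱼ)/(xᵢ - xⱼ)

L_0(1.0) = (1.0 - 0)/(-3 - 0) × (1.0 - 3)/(-3 - 3) = -0.111111
L_1(1.0) = (1.0 - (-3))/(0 - (-3)) × (1.0 - 3)/(0 - 3) = 0.888889
L_2(1.0) = (1.0 - (-3))/(3 - (-3)) × (1.0 - 0)/(3 - 0) = 0.222222

P(1.0) = 12×L_0(1.0) + 5×L_1(1.0) + 11×L_2(1.0)
P(1.0) = 5.555556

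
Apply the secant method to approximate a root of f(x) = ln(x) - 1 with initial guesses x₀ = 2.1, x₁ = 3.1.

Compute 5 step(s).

f(x) = ln(x) - 1
x₀ = 2.1, x₁ = 3.1

Secant formula: x_{n+1} = x_n - f(x_n)(x_n - x_{n-1})/(f(x_n) - f(x_{n-1}))

Iteration 1:
  f(2.100000) = -0.258063
  f(3.100000) = 0.131402
  x_2 = 3.100000 - 0.131402×(3.100000 - 2.100000)/(0.131402 - (-0.258063))
       = 2.762608
Iteration 2:
  f(3.100000) = 0.131402
  f(2.762608) = 0.016175
  x_3 = 2.762608 - 0.016175×(2.762608 - 3.100000)/(0.016175 - 0.131402)
       = 2.715246
Iteration 3:
  f(2.762608) = 0.016175
  f(2.715246) = -0.001117
  x_4 = 2.715246 - (-0.001117)×(2.715246 - 2.762608)/(-0.001117 - 0.016175)
       = 2.718307
Iteration 4:
  f(2.715246) = -0.001117
  f(2.718307) = 0.000009
  x_5 = 2.718307 - 0.000009×(2.718307 - 2.715246)/(0.000009 - (-0.001117))
       = 2.718282
Iteration 5:
  f(2.718307) = 0.000009
  f(2.718282) = 0.000000
  x_6 = 2.718282 - 0.000000×(2.718282 - 2.718307)/(0.000000 - 0.000009)
       = 2.718282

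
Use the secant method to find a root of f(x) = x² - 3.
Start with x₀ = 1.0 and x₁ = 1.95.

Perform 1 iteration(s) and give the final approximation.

f(x) = x² - 3
x₀ = 1.0, x₁ = 1.95

Secant formula: x_{n+1} = x_n - f(x_n)(x_n - x_{n-1})/(f(x_n) - f(x_{n-1}))

Iteration 1:
  f(1.000000) = -2.000000
  f(1.950000) = 0.802500
  x_2 = 1.950000 - 0.802500×(1.950000 - 1.000000)/(0.802500 - (-2.000000))
       = 1.677966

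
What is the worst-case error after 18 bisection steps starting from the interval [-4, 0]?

Bisection error bound: |error| ≤ (b-a)/2^n
|error| ≤ (0 - (-4))/2^18 = 4/2^18
|error| ≤ 0.0000152588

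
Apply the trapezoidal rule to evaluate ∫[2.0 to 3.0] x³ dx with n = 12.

f(x) = x³
a = 2.0, b = 3.0, n = 12
h = (b - a)/n = 0.083333

Trapezoidal rule: (h/2)[f(x₀) + 2f(x₁) + 2f(x₂) + ... + f(xₙ)]

x_0 = 2.0000, f(x_0) = 8.000000, coefficient = 1
x_1 = 2.0833, f(x_1) = 9.042245, coefficient = 2
x_2 = 2.1667, f(x_2) = 10.171296, coefficient = 2
x_3 = 2.2500, f(x_3) = 11.390625, coefficient = 2
x_4 = 2.3333, f(x_4) = 12.703704, coefficient = 2
x_5 = 2.4167, f(x_5) = 14.114005, coefficient = 2
x_6 = 2.5000, f(x_6) = 15.625000, coefficient = 2
x_7 = 2.5833, f(x_7) = 17.240162, coefficient = 2
x_8 = 2.6667, f(x_8) = 18.962963, coefficient = 2
x_9 = 2.7500, f(x_9) = 20.796875, coefficient = 2
x_10 = 2.8333, f(x_10) = 22.745370, coefficient = 2
x_11 = 2.9167, f(x_11) = 24.811921, coefficient = 2
x_12 = 3.0000, f(x_12) = 27.000000, coefficient = 1

I ≈ (0.083333/2) × 390.208333 = 16.258681
Exact value: 16.250000
Error: 0.008681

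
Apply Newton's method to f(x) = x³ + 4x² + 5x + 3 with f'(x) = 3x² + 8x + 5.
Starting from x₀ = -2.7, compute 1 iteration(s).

f(x) = x³ + 4x² + 5x + 3
f'(x) = 3x² + 8x + 5
x₀ = -2.7

Newton-Raphson formula: x_{n+1} = x_n - f(x_n)/f'(x_n)

Iteration 1:
  f(-2.700000) = -1.023000
  f'(-2.700000) = 5.270000
  x_1 = -2.700000 - (-1.023000)/5.270000 = -2.505882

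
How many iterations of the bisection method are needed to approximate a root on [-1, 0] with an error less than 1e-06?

We need (b-a)/2^n ≤ 1e-06
(0 - (-1))/2^n ≤ 1e-06
1/2^n ≤ 1e-06
2^n ≥ 1000000
n ≥ log₂(1000000) = 19.93
n ≥ 20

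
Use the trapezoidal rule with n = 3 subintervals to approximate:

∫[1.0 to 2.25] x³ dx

f(x) = x³
a = 1.0, b = 2.25, n = 3
h = (b - a)/n = 0.416667

Trapezoidal rule: (h/2)[f(x₀) + 2f(x₁) + 2f(x₂) + ... + f(xₙ)]

x_0 = 1.0000, f(x_0) = 1.000000, coefficient = 1
x_1 = 1.4167, f(x_1) = 2.843171, coefficient = 2
x_2 = 1.8333, f(x_2) = 6.162037, coefficient = 2
x_3 = 2.2500, f(x_3) = 11.390625, coefficient = 1

I ≈ (0.416667/2) × 30.401042 = 6.333550
Exact value: 6.157227
Error: 0.176324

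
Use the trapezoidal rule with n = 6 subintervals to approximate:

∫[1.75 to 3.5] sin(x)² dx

f(x) = sin(x)²
a = 1.75, b = 3.5, n = 6
h = (b - a)/n = 0.291667

Trapezoidal rule: (h/2)[f(x₀) + 2f(x₁) + 2f(x₂) + ... + f(xₙ)]

x_0 = 1.7500, f(x_0) = 0.968228, coefficient = 1
x_1 = 2.0417, f(x_1) = 0.794191, coefficient = 2
x_2 = 2.3333, f(x_2) = 0.522853, coefficient = 2
x_3 = 2.6250, f(x_3) = 0.243957, coefficient = 2
x_4 = 2.9167, f(x_4) = 0.049744, coefficient = 2
x_5 = 3.2083, f(x_5) = 0.004448, coefficient = 2
x_6 = 3.5000, f(x_6) = 0.123049, coefficient = 1

I ≈ (0.291667/2) × 4.321663 = 0.630243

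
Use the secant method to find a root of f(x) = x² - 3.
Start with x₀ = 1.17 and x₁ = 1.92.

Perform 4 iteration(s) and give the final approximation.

f(x) = x² - 3
x₀ = 1.17, x₁ = 1.92

Secant formula: x_{n+1} = x_n - f(x_n)(x_n - x_{n-1})/(f(x_n) - f(x_{n-1}))

Iteration 1:
  f(1.170000) = -1.631100
  f(1.920000) = 0.686400
  x_2 = 1.920000 - 0.686400×(1.920000 - 1.170000)/(0.686400 - (-1.631100))
       = 1.697864
Iteration 2:
  f(1.920000) = 0.686400
  f(1.697864) = -0.117258
  x_3 = 1.697864 - (-0.117258)×(1.697864 - 1.920000)/(-0.117258 - 0.686400)
       = 1.730275
Iteration 3:
  f(1.697864) = -0.117258
  f(1.730275) = -0.006149
  x_4 = 1.730275 - (-0.006149)×(1.730275 - 1.697864)/(-0.006149 - (-0.117258))
       = 1.732069
Iteration 4:
  f(1.730275) = -0.006149
  f(1.732069) = 0.000061
  x_5 = 1.732069 - 0.000061×(1.732069 - 1.730275)/(0.000061 - (-0.006149))
       = 1.732051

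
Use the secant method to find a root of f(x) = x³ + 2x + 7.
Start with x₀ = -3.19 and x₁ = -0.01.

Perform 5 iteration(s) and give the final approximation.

f(x) = x³ + 2x + 7
x₀ = -3.19, x₁ = -0.01

Secant formula: x_{n+1} = x_n - f(x_n)(x_n - x_{n-1})/(f(x_n) - f(x_{n-1}))

Iteration 1:
  f(-3.190000) = -31.841759
  f(-0.010000) = 6.979999
  x_2 = -0.010000 - 6.979999×(-0.010000 - (-3.190000))/(6.979999 - (-31.841759))
       = -0.581751
Iteration 2:
  f(-0.010000) = 6.979999
  f(-0.581751) = 5.639612
  x_3 = -0.581751 - 5.639612×(-0.581751 - (-0.010000))/(5.639612 - 6.979999)
       = -2.987368
Iteration 3:
  f(-0.581751) = 5.639612
  f(-2.987368) = -25.635101
  x_4 = -2.987368 - (-25.635101)×(-2.987368 - (-0.581751))/(-25.635101 - 5.639612)
       = -1.015544
Iteration 4:
  f(-2.987368) = -25.635101
  f(-1.015544) = 3.921550
  x_5 = -1.015544 - 3.921550×(-1.015544 - (-2.987368))/(3.921550 - (-25.635101))
       = -1.277164
Iteration 5:
  f(-1.015544) = 3.921550
  f(-1.277164) = 2.362429
  x_6 = -1.277164 - 2.362429×(-1.277164 - (-1.015544))/(2.362429 - 3.921550)
       = -1.673578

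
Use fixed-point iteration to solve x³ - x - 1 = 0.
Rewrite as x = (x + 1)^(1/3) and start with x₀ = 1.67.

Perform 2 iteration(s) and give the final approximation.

Equation: x³ - x - 1 = 0
Fixed-point form: x = (x + 1)^(1/3)
x₀ = 1.67

x_1 = g(1.670000) = 1.387300
x_2 = g(1.387300) = 1.336500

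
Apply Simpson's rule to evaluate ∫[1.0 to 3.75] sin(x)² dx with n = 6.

f(x) = sin(x)²
a = 1.0, b = 3.75, n = 6
h = (b - a)/n = 0.458333

Simpson's rule: (h/3)[f(x₀) + 4f(x₁) + 2f(x₂) + ... + f(xₙ)]

x_0 = 1.0000, f(x_0) = 0.708073, coefficient = 1
x_1 = 1.4583, f(x_1) = 0.987405, coefficient = 4
x_2 = 1.9167, f(x_2) = 0.885068, coefficient = 2
x_3 = 2.3750, f(x_3) = 0.481199, coefficient = 4
x_4 = 2.8333, f(x_4) = 0.092052, coefficient = 2
x_5 = 3.2917, f(x_5) = 0.022354, coefficient = 4
x_6 = 3.7500, f(x_6) = 0.326682, coefficient = 1

I ≈ (0.458333/3) × 8.952828 = 1.367793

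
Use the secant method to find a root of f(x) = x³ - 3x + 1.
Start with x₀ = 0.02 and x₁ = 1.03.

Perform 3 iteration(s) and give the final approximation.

f(x) = x³ - 3x + 1
x₀ = 0.02, x₁ = 1.03

Secant formula: x_{n+1} = x_n - f(x_n)(x_n - x_{n-1})/(f(x_n) - f(x_{n-1}))

Iteration 1:
  f(0.020000) = 0.940008
  f(1.030000) = -0.997273
  x_2 = 1.030000 - (-0.997273)×(1.030000 - 0.020000)/(-0.997273 - 0.940008)
       = 0.510072
Iteration 2:
  f(1.030000) = -0.997273
  f(0.510072) = -0.397510
  x_3 = 0.510072 - (-0.397510)×(0.510072 - 1.030000)/(-0.397510 - (-0.997273))
       = 0.165476
Iteration 3:
  f(0.510072) = -0.397510
  f(0.165476) = 0.508103
  x_4 = 0.165476 - 0.508103×(0.165476 - 0.510072)/(0.508103 - (-0.397510))
       = 0.358815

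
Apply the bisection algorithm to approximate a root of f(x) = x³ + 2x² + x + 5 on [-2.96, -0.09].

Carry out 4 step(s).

f(x) = x³ + 2x² + x + 5
Initial interval: [-2.96, -0.09]

Iteration 1:
  c_1 = (-2.960000 + (-0.090000))/2 = -1.525000
  f(c_1) = f(-1.525000) = 4.579672
  f(a) × f(c) < 0, new interval: [-2.960000, -1.525000]
Iteration 2:
  c_2 = (-2.960000 + (-1.525000))/2 = -2.242500
  f(c_2) = f(-2.242500) = 1.538014
  f(a) × f(c) < 0, new interval: [-2.960000, -2.242500]
Iteration 3:
  c_3 = (-2.960000 + (-2.242500))/2 = -2.601250
  f(c_3) = f(-2.601250) = -1.669609
  f(a) × f(c) ≥ 0, new interval: [-2.601250, -2.242500]
Iteration 4:
  c_4 = (-2.601250 + (-2.242500))/2 = -2.421875
  f(c_4) = f(-2.421875) = 0.103626
  f(a) × f(c) < 0, new interval: [-2.601250, -2.421875]

After 4 iteration(s), the approximation is c_4 = -2.421875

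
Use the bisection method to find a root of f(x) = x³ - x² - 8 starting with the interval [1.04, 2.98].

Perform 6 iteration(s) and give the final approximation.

f(x) = x³ - x² - 8
Initial interval: [1.04, 2.98]

Iteration 1:
  c_1 = (1.040000 + 2.980000)/2 = 2.010000
  f(c_1) = f(2.010000) = -3.919499
  f(a) × f(c) ≥ 0, new interval: [2.010000, 2.980000]
Iteration 2:
  c_2 = (2.010000 + 2.980000)/2 = 2.495000
  f(c_2) = f(2.495000) = 1.306412
  f(a) × f(c) < 0, new interval: [2.010000, 2.495000]
Iteration 3:
  c_3 = (2.010000 + 2.495000)/2 = 2.252500
  f(c_3) = f(2.252500) = -1.645120
  f(a) × f(c) ≥ 0, new interval: [2.252500, 2.495000]
Iteration 4:
  c_4 = (2.252500 + 2.495000)/2 = 2.373750
  f(c_4) = f(2.373750) = -0.259346
  f(a) × f(c) ≥ 0, new interval: [2.373750, 2.495000]
Iteration 5:
  c_5 = (2.373750 + 2.495000)/2 = 2.434375
  f(c_5) = f(2.434375) = 0.500367
  f(a) × f(c) < 0, new interval: [2.373750, 2.434375]
Iteration 6:
  c_6 = (2.373750 + 2.434375)/2 = 2.404063
  f(c_6) = f(2.404063) = 0.114802
  f(a) × f(c) < 0, new interval: [2.373750, 2.404063]

After 6 iteration(s), the approximation is c_6 = 2.404063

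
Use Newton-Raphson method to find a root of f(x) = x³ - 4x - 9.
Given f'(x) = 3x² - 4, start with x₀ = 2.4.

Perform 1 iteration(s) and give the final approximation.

f(x) = x³ - 4x - 9
f'(x) = 3x² - 4
x₀ = 2.4

Newton-Raphson formula: x_{n+1} = x_n - f(x_n)/f'(x_n)

Iteration 1:
  f(2.400000) = -4.776000
  f'(2.400000) = 13.280000
  x_1 = 2.400000 - (-4.776000)/13.280000 = 2.759639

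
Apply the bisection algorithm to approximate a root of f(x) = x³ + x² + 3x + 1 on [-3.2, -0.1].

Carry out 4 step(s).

f(x) = x³ + x² + 3x + 1
Initial interval: [-3.2, -0.1]

Iteration 1:
  c_1 = (-3.200000 + (-0.100000))/2 = -1.650000
  f(c_1) = f(-1.650000) = -5.719625
  f(a) × f(c) ≥ 0, new interval: [-1.650000, -0.100000]
Iteration 2:
  c_2 = (-1.650000 + (-0.100000))/2 = -0.875000
  f(c_2) = f(-0.875000) = -1.529297
  f(a) × f(c) ≥ 0, new interval: [-0.875000, -0.100000]
Iteration 3:
  c_3 = (-0.875000 + (-0.100000))/2 = -0.487500
  f(c_3) = f(-0.487500) = -0.340701
  f(a) × f(c) ≥ 0, new interval: [-0.487500, -0.100000]
Iteration 4:
  c_4 = (-0.487500 + (-0.100000))/2 = -0.293750
  f(c_4) = f(-0.293750) = 0.179692
  f(a) × f(c) < 0, new interval: [-0.487500, -0.293750]

After 4 iteration(s), the approximation is c_4 = -0.293750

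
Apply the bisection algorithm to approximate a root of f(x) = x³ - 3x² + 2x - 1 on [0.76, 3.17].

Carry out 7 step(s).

f(x) = x³ - 3x² + 2x - 1
Initial interval: [0.76, 3.17]

Iteration 1:
  c_1 = (0.760000 + 3.170000)/2 = 1.965000
  f(c_1) = f(1.965000) = -1.066368
  f(a) × f(c) ≥ 0, new interval: [1.965000, 3.170000]
Iteration 2:
  c_2 = (1.965000 + 3.170000)/2 = 2.567500
  f(c_2) = f(2.567500) = 1.283936
  f(a) × f(c) < 0, new interval: [1.965000, 2.567500]
Iteration 3:
  c_3 = (1.965000 + 2.567500)/2 = 2.266250
  f(c_3) = f(2.266250) = -0.235959
  f(a) × f(c) ≥ 0, new interval: [2.266250, 2.567500]
Iteration 4:
  c_4 = (2.266250 + 2.567500)/2 = 2.416875
  f(c_4) = f(2.416875) = 0.427551
  f(a) × f(c) < 0, new interval: [2.266250, 2.416875]
Iteration 5:
  c_5 = (2.266250 + 2.416875)/2 = 2.341563
  f(c_5) = f(2.341563) = 0.072968
  f(a) × f(c) < 0, new interval: [2.266250, 2.341563]
Iteration 6:
  c_6 = (2.266250 + 2.341563)/2 = 2.303906
  f(c_6) = f(2.303906) = -0.087042
  f(a) × f(c) ≥ 0, new interval: [2.303906, 2.341563]
Iteration 7:
  c_7 = (2.303906 + 2.341563)/2 = 2.322734
  f(c_7) = f(2.322734) = -0.008444
  f(a) × f(c) ≥ 0, new interval: [2.322734, 2.341563]

After 7 iteration(s), the approximation is c_7 = 2.322734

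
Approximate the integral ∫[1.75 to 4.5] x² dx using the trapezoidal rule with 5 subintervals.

f(x) = x²
a = 1.75, b = 4.5, n = 5
h = (b - a)/n = 0.550000

Trapezoidal rule: (h/2)[f(x₀) + 2f(x₁) + 2f(x₂) + ... + f(xₙ)]

x_0 = 1.7500, f(x_0) = 3.062500, coefficient = 1
x_1 = 2.3000, f(x_1) = 5.290000, coefficient = 2
x_2 = 2.8500, f(x_2) = 8.122500, coefficient = 2
x_3 = 3.4000, f(x_3) = 11.560000, coefficient = 2
x_4 = 3.9500, f(x_4) = 15.602500, coefficient = 2
x_5 = 4.5000, f(x_5) = 20.250000, coefficient = 1

I ≈ (0.550000/2) × 104.462500 = 28.727188
Exact value: 28.588542
Error: 0.138646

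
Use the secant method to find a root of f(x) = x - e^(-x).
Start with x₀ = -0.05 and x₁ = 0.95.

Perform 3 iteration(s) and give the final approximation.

f(x) = x - e^(-x)
x₀ = -0.05, x₁ = 0.95

Secant formula: x_{n+1} = x_n - f(x_n)(x_n - x_{n-1})/(f(x_n) - f(x_{n-1}))

Iteration 1:
  f(-0.050000) = -1.101271
  f(0.950000) = 0.563259
  x_2 = 0.950000 - 0.563259×(0.950000 - (-0.050000))/(0.563259 - (-1.101271))
       = 0.611611
Iteration 2:
  f(0.950000) = 0.563259
  f(0.611611) = 0.069134
  x_3 = 0.611611 - 0.069134×(0.611611 - 0.950000)/(0.069134 - 0.563259)
       = 0.564266
Iteration 3:
  f(0.611611) = 0.069134
  f(0.564266) = -0.004512
  x_4 = 0.564266 - (-0.004512)×(0.564266 - 0.611611)/(-0.004512 - 0.069134)
       = 0.567166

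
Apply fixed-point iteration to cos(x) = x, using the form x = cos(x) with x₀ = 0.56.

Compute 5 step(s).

Equation: cos(x) = x
Fixed-point form: x = cos(x)
x₀ = 0.56

x_1 = g(0.560000) = 0.847255
x_2 = g(0.847255) = 0.662043
x_3 = g(0.662043) = 0.788738
x_4 = g(0.788738) = 0.704741
x_5 = g(0.704741) = 0.761779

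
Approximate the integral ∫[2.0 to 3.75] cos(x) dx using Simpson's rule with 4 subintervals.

f(x) = cos(x)
a = 2.0, b = 3.75, n = 4
h = (b - a)/n = 0.437500

Simpson's rule: (h/3)[f(x₀) + 4f(x₁) + 2f(x₂) + ... + f(xₙ)]

x_0 = 2.0000, f(x_0) = -0.416147, coefficient = 1
x_1 = 2.4375, f(x_1) = -0.762199, coefficient = 4
x_2 = 2.8750, f(x_2) = -0.964674, coefficient = 2
x_3 = 3.3125, f(x_3) = -0.985431, coefficient = 4
x_4 = 3.7500, f(x_4) = -0.820559, coefficient = 1

I ≈ (0.437500/3) × -10.156575 = -1.481167
Exact value: -1.480859
Error: 0.000308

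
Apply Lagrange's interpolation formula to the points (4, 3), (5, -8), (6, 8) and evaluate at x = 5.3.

Lagrange interpolation formula:
P(x) = Σ yᵢ × Lᵢ(x)
where Lᵢ(x) = Π_{j≠i} (x - xⱼ)/(xᵢ - xⱼ)

L_0(5.3) = (5.3 - 5)/(4 - 5) × (5.3 - 6)/(4 - 6) = -0.105000
L_1(5.3) = (5.3 - 4)/(5 - 4) × (5.3 - 6)/(5 - 6) = 0.910000
L_2(5.3) = (5.3 - 4)/(6 - 4) × (5.3 - 5)/(6 - 5) = 0.195000

P(5.3) = 3×L_0(5.3) + (-8)×L_1(5.3) + 8×L_2(5.3)
P(5.3) = -6.035000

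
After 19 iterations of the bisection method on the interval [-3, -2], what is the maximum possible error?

Bisection error bound: |error| ≤ (b-a)/2^n
|error| ≤ (-2 - (-3))/2^19 = 1/2^19
|error| ≤ 0.0000019073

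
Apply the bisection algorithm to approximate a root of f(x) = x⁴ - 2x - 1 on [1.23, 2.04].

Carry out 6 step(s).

f(x) = x⁴ - 2x - 1
Initial interval: [1.23, 2.04]

Iteration 1:
  c_1 = (1.230000 + 2.040000)/2 = 1.635000
  f(c_1) = f(1.635000) = 2.876132
  f(a) × f(c) < 0, new interval: [1.230000, 1.635000]
Iteration 2:
  c_2 = (1.230000 + 1.635000)/2 = 1.432500
  f(c_2) = f(1.432500) = 0.345935
  f(a) × f(c) < 0, new interval: [1.230000, 1.432500]
Iteration 3:
  c_3 = (1.230000 + 1.432500)/2 = 1.331250
  f(c_3) = f(1.331250) = -0.521713
  f(a) × f(c) ≥ 0, new interval: [1.331250, 1.432500]
Iteration 4:
  c_4 = (1.331250 + 1.432500)/2 = 1.381875
  f(c_4) = f(1.381875) = -0.117260
  f(a) × f(c) ≥ 0, new interval: [1.381875, 1.432500]
Iteration 5:
  c_5 = (1.381875 + 1.432500)/2 = 1.407188
  f(c_5) = f(1.407188) = 0.106725
  f(a) × f(c) < 0, new interval: [1.381875, 1.407188]
Iteration 6:
  c_6 = (1.381875 + 1.407188)/2 = 1.394531
  f(c_6) = f(1.394531) = -0.007137
  f(a) × f(c) ≥ 0, new interval: [1.394531, 1.407188]

After 6 iteration(s), the approximation is c_6 = 1.394531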